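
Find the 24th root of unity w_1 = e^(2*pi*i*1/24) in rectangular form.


Angle = 360*1/24 = 15°
a = cos(15°) = 0.9659
b = sin(15°) = 0.2588

0.9659 + 0.2588i


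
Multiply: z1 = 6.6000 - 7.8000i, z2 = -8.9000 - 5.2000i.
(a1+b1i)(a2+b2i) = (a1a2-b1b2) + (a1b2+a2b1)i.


Real = 6.6*(-8.9) - (-7.8)*(-5.2) = -58.74 - 40.56 = -99.3
Imag = 6.6*(-5.2) - (8.9)*(-7.8) = -34.32 + 69.42 = 35.1

-99.3000 + 35.1000i


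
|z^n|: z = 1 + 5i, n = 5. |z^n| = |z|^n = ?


|z| = sqrt(1+25) = sqrt(26) = 5.0990
|z^5| = |z|^5 = (sqrt(26))^5 = 26^2 * sqrt(26) = 676*sqrt(26)

|z^5| = 676*sqrt(26) ≈ 3446.9372


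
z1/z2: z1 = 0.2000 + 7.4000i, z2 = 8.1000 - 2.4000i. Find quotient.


Conjugate of z2 = 8.1000 + 2.4000i
Numerator: (0.2000 + 7.4000i)(8.1000 + 2.4000i) = -16.1400 + 60.4200i
Denominator: 8.1^2 + (-2.4)^2 = 71.37
Result = (-16.1400 + 60.4200i)/71.37

-0.2261 + 0.8466i


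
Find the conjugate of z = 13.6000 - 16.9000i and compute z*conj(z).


z_bar = 13.6000 + 16.9000i
z*z_bar = 13.6^2 + (-16.9)^2 = 184.96 + 285.61 = 470.57

z_bar = 13.6000 + 16.9000i, z*z_bar = 470.57


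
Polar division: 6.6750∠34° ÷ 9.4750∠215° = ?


r = 6.6750 / 9.4750 = 0.7045
theta = 34° - 215° = -181° = 179° (mod 360)

0.7045 cis(179°)


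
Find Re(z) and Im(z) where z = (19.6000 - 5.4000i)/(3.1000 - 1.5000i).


Multiply by conjugate: (19.6000 - 5.4000i)(3.1000 + 1.5000i) / (3.1^2 + (-1.5)^2)
Numerator real = 19.6*3.1 - (5.4)*(-1.5) = 68.86
Numerator imag = -5.4*3.1 - 19.6*(-1.5) = 12.66
Denominator = 11.86
Re(z) = 68.86/11.86 = 5.8061
Im(z) = 12.66/11.86 = 1.0675

Re(z) = 5.8061, Im(z) = 1.0675


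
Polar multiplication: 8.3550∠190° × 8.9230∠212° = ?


r = 8.3550 * 8.9230 = 74.5517
theta = 190° + 212° = 402° = 42° (mod 360)

74.5517 cis(42°)


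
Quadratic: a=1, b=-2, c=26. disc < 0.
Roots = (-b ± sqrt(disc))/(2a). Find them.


disc = (-2)^2 - 4*1*26 = 4 - 104 = -100
sqrt(|disc|) = sqrt(100) = 10.0000
Real part = 2/(2*1) = 1.0000
Imag part = 10.0000/(2*1) = 5.0000

1.0000 ± 5.0000i


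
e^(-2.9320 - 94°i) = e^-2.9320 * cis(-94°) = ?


e^-2.9320 = 0.0533
cos(-94°) = -0.0698
sin(-94°) = -0.9976
Real = 0.0533*(-0.0698) = -0.0037
Imag = 0.0533*(-0.9976) = -0.0532

-0.0037 - 0.0532i


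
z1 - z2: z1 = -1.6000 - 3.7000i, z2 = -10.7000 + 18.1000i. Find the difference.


Real: -1.6 + 10.7 = 9.1
Imag: -3.7 - 18.1 = -21.8

9.1000 - 21.8000i


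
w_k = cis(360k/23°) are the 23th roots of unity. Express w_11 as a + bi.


Angle = 360*11/23 = 172.1739°
a = cos(172.1739°) = -0.9907
b = sin(172.1739°) = 0.1362

-0.9907 + 0.1362i


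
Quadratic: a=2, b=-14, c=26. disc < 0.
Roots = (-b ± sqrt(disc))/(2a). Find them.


disc = (-14)^2 - 4*2*26 = 196 - 208 = -12
sqrt(|disc|) = sqrt(12) = 3.4641
Real part = 14/(2*2) = 3.5000
Imag part = 3.4641/(2*2) = 0.8660

3.5000 ± 0.8660i


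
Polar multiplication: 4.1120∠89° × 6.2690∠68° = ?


r = 4.1120 * 6.2690 = 25.7781
theta = 89° + 68° = 157° = 157° (mod 360)

25.7781 cis(157°)


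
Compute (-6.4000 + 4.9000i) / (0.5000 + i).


Conjugate of z2 = 0.5000 - i
Numerator: (-6.4000 + 4.9000i)(0.5000 - i) = 1.7000 + 8.8500i
Denominator: 0.5^2 + 1^2 = 1.25
Result = (1.7000 + 8.8500i)/1.25

1.3600 + 7.0800i


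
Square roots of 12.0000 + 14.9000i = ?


|z| = sqrt(144+222.01) = 19.1314
sqrt((|z|+a)/2) = sqrt((19.1314+12)/2) = sqrt(15.5657) = 3.9453
sqrt((|z|-a)/2) = sqrt((19.1314-12)/2) = sqrt(3.5657) = 1.8883

±(3.9453 + 1.8883i) i.e. 3.9453 + 1.8883i and -3.9453 - 1.8883i


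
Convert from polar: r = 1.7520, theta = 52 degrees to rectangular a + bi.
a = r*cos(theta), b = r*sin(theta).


a = 1.7520*cos(52°) = 1.7520*0.61566 = 1.0786
b = 1.7520*sin(52°) = 1.7520*0.788 = 1.3806

1.0786 + 1.3806i


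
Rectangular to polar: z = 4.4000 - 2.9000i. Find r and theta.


r = sqrt(19.36+8.41) = sqrt(27.77) = 5.2697
theta = atan2(-2.9, 4.4) = -33.3885 degrees

r = 5.2697, theta = -33.3885 degrees


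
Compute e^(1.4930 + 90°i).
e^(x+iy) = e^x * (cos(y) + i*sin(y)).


e^1.4930 = 4.4504
cos(90°) = 0
sin(90°) = 1
Real = 4.4504*0 = 0
Imag = 4.4504*1 = 4.4504

0 + 4.4504i


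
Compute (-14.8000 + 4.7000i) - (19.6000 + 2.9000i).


Real: -14.8 - 19.6 = -34.4
Imag: 4.7 - 2.9 = 1.8

-34.4000 + 1.8000i


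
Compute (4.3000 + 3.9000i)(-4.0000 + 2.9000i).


Real = 4.3*(-4) - 3.9*2.9 = -17.2 - 11.31 = -28.51
Imag = 4.3*2.9 - (4)*3.9 = 12.47 - (15.6) = -3.13

-28.5100 - 3.1300i


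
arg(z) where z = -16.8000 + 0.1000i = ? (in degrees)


Re = -16.8, Im = 0.1
arg = atan2(0.1, -16.8) = 179.6590 degrees

arg(z) = 179.6590 degrees


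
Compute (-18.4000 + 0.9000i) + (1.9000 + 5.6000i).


Real: -18.4 + 1.9 = -16.5
Imag: 0.9 + 5.6 = 6.5

-16.5000 + 6.5000i


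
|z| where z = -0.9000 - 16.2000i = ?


|z| = sqrt((-0.9)^2 + (-16.2)^2) = sqrt(0.81 + 262.44) = sqrt(263.25) = 16.2250

|z| = 16.2250


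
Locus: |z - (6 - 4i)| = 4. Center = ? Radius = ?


|z - z0| = r is a circle with center z0 and radius r.
Center = (6, -4), radius = 4

Circle with center (6, -4) and radius 4


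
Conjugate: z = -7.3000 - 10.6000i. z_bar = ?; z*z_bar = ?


z_bar = -7.3000 + 10.6000i
z*z_bar = (-7.3)^2 + (-10.6)^2 = 53.29 + 112.36 = 165.65

z_bar = -7.3000 + 10.6000i, z*z_bar = 165.65


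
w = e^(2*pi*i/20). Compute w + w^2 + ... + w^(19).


With w = e^(2*pi*i/20), all 20 of the 20th roots of unity w^0 = 1, w, ..., w^(19) sum to 0: 1 + w + ... + w^(19) = (1 - w^20)/(1 - w) = 0 since w^20 = 1, w ≠ 1.
Removing the root 1: w + w^2 + ... + w^(19) = 0 - 1 = -1

Sum = -1


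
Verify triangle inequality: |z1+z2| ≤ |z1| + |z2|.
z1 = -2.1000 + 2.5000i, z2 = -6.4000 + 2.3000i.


|z1| = sqrt((-2.1)^2 + 2.5^2) = sqrt(10.66) = 3.2650
|z2| = sqrt((-6.4)^2 + 2.3^2) = sqrt(46.25) = 6.8007
z1+z2 = -8.5000 + 4.8000i
|z1+z2| = sqrt(95.29) = 9.7617
|z1|+|z2| = 3.2650 + 6.8007 = 10.0657

|z1+z2| = 9.7617 ≤ |z1|+|z2| = 10.0657 (verified)


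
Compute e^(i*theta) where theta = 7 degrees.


cos(7°) = 0.9925
sin(7°) = 0.1219

e^(i*7°) = 0.9925 + 0.1219i


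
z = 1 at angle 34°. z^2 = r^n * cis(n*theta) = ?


r^2 = 1^2 = 1
n*theta = 2*34° = 68° = 68° (mod 360)
a = 1*cos(68°) = 0.3746
b = 1*sin(68°) = 0.9272

1 cis(68°) = 0.3746 + 0.9272i


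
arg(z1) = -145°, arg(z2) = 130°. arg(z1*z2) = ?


arg(z1*z2) = -145° + 130° = -15°
Normalized to (-180°, 180°]: -15°

-15°


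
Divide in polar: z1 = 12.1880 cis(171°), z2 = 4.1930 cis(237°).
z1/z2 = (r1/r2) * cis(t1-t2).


r = 12.1880 / 4.1930 = 2.9067
theta = 171° - 237° = -66° = 294° (mod 360)

2.9067 cis(294°)


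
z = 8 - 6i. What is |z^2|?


|z| = sqrt(64+36) = sqrt(100) = 10
|z^2| = |z|^2 = 10^2 = 100

|z^2| = 100


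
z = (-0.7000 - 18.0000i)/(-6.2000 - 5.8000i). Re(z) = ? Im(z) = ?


Multiply by conjugate: (-0.7000 - 18.0000i)(-6.2000 + 5.8000i) / ((-6.2)^2 + (-5.8)^2)
Numerator real = -0.7*(-6.2) - (18)*(-5.8) = 108.74
Numerator imag = -18*(-6.2) - (-0.7)*(-5.8) = 107.54
Denominator = 72.08
Re(z) = 108.74/72.08 = 1.5086
Im(z) = 107.54/72.08 = 1.4920

Re(z) = 1.5086, Im(z) = 1.4920


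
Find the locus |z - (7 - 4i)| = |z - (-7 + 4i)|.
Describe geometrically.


Equal distances means the locus is the perpendicular bisector of z1 and z2.
Midpoint = ((7+(-7))/2, (-4+4)/2) = (0, 0)

Perpendicular bisector through (0, 0)


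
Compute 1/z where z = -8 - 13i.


|z|^2 = 64+169 = 233
1/z = (-8 + 13i)/233

1/z = -0.0343 + 0.0558i


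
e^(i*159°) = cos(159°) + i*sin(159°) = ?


cos(159°) = -0.9336
sin(159°) = 0.3584

e^(i*159°) = -0.9336 + 0.3584i


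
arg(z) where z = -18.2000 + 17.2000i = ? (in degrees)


Re = -18.2, Im = 17.2
arg = atan2(17.2, -18.2) = 136.6181 degrees

arg(z) = 136.6181 degrees


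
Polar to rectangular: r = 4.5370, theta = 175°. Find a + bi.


a = 4.5370*cos(175°) = 4.5370*(-0.99619) = -4.5197
b = 4.5370*sin(175°) = 4.5370*0.08716 = 0.3954

-4.5197 + 0.3954i


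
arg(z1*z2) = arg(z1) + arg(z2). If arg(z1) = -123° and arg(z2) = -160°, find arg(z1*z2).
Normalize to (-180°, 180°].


arg(z1*z2) = -123° - 160° = -283°
Normalized to (-180°, 180°]: 77°

77°


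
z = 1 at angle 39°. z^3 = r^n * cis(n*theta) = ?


r^3 = 1^3 = 1
n*theta = 3*39° = 117° = 117° (mod 360)
a = 1*cos(117°) = -0.4540
b = 1*sin(117°) = 0.8910

1 cis(117°) = -0.4540 + 0.8910i


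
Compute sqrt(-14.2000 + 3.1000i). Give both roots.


|z| = sqrt(201.64+9.61) = 14.5344
sqrt((|z|+a)/2) = sqrt((14.5344+(-14.2))/2) = sqrt(0.1672) = 0.4089
sqrt((|z|-a)/2) = sqrt((14.5344-(-14.2))/2) = sqrt(14.3672) = 3.7904

±(0.4089 + 3.7904i) i.e. 0.4089 + 3.7904i and -0.4089 - 3.7904i


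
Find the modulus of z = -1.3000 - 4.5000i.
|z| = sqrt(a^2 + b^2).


|z| = sqrt((-1.3)^2 + (-4.5)^2) = sqrt(1.69 + 20.25) = sqrt(21.94) = 4.6840

|z| = 4.6840


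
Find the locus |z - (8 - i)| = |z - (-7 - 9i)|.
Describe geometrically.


Equal distances means the locus is the perpendicular bisector of z1 and z2.
Midpoint = ((8+(-7))/2, (-1+(-9))/2) = (0.5000, -5.0000)

Perpendicular bisector through (0.5000, -5.0000)


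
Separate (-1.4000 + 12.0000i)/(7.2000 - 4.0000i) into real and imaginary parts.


Multiply by conjugate: (-1.4000 + 12.0000i)(7.2000 + 4.0000i) / (7.2^2 + (-4)^2)
Numerator real = -1.4*7.2 + 12*(-4) = -58.08
Numerator imag = 12*7.2 - (-1.4)*(-4) = 80.8
Denominator = 67.84
Re(z) = -58.08/67.84 = -0.8561
Im(z) = 80.8/67.84 = 1.1910

Re(z) = -0.8561, Im(z) = 1.1910


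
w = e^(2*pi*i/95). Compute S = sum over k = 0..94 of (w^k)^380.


The roots are w_k = w^k with w = e^(2*pi*i/95), and (w^k)^380 = (w^380)^k.
So S = 1 + u + u^2 + ... + u^(94) with u = w^380.
380 = 4*95 + 0, so 380 is a multiple of 95 and u = (w^95)^4 = 1.
Every one of the 95 terms equals 1: S = 95

S = 95


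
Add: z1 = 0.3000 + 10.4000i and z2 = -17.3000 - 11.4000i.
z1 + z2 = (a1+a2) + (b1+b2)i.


Real: 0.3 - 17.3 = -17
Imag: 10.4 - 11.4 = -1

-17.0000 - i


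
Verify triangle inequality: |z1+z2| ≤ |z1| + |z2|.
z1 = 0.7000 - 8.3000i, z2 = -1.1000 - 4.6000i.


|z1| = sqrt(0.7^2 + (-8.3)^2) = sqrt(69.38) = 8.3295
|z2| = sqrt((-1.1)^2 + (-4.6)^2) = sqrt(22.37) = 4.7297
z1+z2 = -0.4000 - 12.9000i
|z1+z2| = sqrt(166.57) = 12.9062
|z1|+|z2| = 8.3295 + 4.7297 = 13.0592

|z1+z2| = 12.9062 ≤ |z1|+|z2| = 13.0592 (verified)


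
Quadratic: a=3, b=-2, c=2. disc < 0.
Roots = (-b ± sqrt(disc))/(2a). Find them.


disc = (-2)^2 - 4*3*2 = 4 - 24 = -20
sqrt(|disc|) = sqrt(20) = 4.4721
Real part = 2/(2*3) = 0.3333
Imag part = 4.4721/(2*3) = 0.7454

0.3333 ± 0.7454i


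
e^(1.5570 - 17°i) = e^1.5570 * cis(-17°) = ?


e^1.5570 = 4.7446
cos(-17°) = 0.9563
sin(-17°) = -0.29237
Real = 4.7446*0.9563 = 4.5373
Imag = 4.7446*(-0.29237) = -1.3872

4.5373 - 1.3872i


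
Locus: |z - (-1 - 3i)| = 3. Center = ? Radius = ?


|z - z0| = r is a circle with center z0 and radius r.
Center = (-1, -3), radius = 3

Circle with center (-1, -3) and radius 3


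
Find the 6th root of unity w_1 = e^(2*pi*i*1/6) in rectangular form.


Angle = 360*1/6 = 60°
a = cos(60°) = 0.5000
b = sin(60°) = 0.8660

0.5000 + 0.8660i


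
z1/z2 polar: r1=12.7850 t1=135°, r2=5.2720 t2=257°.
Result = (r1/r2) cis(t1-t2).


r = 12.7850 / 5.2720 = 2.4251
theta = 135° - 257° = -122° = 238° (mod 360)

2.4251 cis(238°)


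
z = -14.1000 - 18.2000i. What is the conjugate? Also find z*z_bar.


z_bar = -14.1000 + 18.2000i
z*z_bar = (-14.1)^2 + (-18.2)^2 = 198.81 + 331.24 = 530.05

z_bar = -14.1000 + 18.2000i, z*z_bar = 530.05


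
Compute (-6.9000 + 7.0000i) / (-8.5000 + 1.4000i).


Conjugate of z2 = -8.5000 - 1.4000i
Numerator: (-6.9000 + 7.0000i)(-8.5000 - 1.4000i) = 68.4500 - 49.8400i
Denominator: (-8.5)^2 + 1.4^2 = 74.21
Result = (68.4500 - 49.8400i)/74.21

0.9224 - 0.6716i


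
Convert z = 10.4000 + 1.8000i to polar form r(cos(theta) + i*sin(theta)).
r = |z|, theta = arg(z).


r = sqrt(108.16+3.24) = sqrt(111.4) = 10.5546
theta = atan2(1.8, 10.4) = 9.8193 degrees

r = 10.5546, theta = 9.8193 degrees


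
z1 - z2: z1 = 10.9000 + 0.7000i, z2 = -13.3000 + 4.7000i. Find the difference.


Real: 10.9 + 13.3 = 24.2
Imag: 0.7 - 4.7 = -4

24.2000 - 4.0000i


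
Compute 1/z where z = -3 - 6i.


|z|^2 = 9+36 = 45
1/z = (-3 + 6i)/45

1/z = -0.0667 + 0.1333i


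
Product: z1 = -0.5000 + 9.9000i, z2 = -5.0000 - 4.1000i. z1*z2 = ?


Real = -0.5*(-5) - 9.9*(-4.1) = 2.5 - (-40.59) = 43.09
Imag = -0.5*(-4.1) - (5)*9.9 = 2.05 - (49.5) = -47.45

43.0900 - 47.4500i


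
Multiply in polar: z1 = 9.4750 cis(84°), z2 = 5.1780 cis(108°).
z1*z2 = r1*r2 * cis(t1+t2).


r = 9.4750 * 5.1780 = 49.0615
theta = 84° + 108° = 192° = 192° (mod 360)

49.0615 cis(192°)


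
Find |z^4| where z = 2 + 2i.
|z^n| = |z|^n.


|z| = sqrt(4+4) = sqrt(8) = 2.8284
|z^4| = |z|^4 = (sqrt(8))^4 = 8^2 = 64

|z^4| = 64


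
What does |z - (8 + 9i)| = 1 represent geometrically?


|z - z0| = r is a circle with center z0 and radius r.
Center = (8, 9), radius = 1

Circle with center (8, 9) and radius 1


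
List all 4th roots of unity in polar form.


The 4th roots of unity are cis(360k/4°) for k=0..3
Angle step = 360/4 = 90°
Primitive root: cis(90°)
Primitive root = 0 + 1.0000i

4 roots at angles: 0°, 90°, 180°, 270°


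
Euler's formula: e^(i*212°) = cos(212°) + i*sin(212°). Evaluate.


cos(212°) = -0.8480
sin(212°) = -0.5299

e^(i*212°) = -0.8480 - 0.5299i


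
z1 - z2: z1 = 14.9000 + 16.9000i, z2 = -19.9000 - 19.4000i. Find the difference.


Real: 14.9 + 19.9 = 34.8
Imag: 16.9 + 19.4 = 36.3

34.8000 + 36.3000i


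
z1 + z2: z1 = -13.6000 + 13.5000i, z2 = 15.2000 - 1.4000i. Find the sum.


Real: -13.6 + 15.2 = 1.6
Imag: 13.5 - 1.4 = 12.1

1.6000 + 12.1000i


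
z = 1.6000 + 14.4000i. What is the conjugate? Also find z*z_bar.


z_bar = 1.6000 - 14.4000i
z*z_bar = 1.6^2 + 14.4^2 = 2.56 + 207.36 = 209.92

z_bar = 1.6000 - 14.4000i, z*z_bar = 209.92


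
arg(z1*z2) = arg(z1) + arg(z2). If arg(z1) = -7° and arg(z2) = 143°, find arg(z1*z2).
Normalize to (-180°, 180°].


arg(z1*z2) = -7° + 143° = 136°
Normalized to (-180°, 180°]: 136°

136°


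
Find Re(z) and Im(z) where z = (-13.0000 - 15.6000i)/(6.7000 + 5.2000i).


Multiply by conjugate: (-13.0000 - 15.6000i)(6.7000 - 5.2000i) / (6.7^2 + 5.2^2)
Numerator real = -13*6.7 - (15.6)*5.2 = -168.22
Numerator imag = -15.6*6.7 - (-13)*5.2 = -36.92
Denominator = 71.93
Re(z) = -168.22/71.93 = -2.3387
Im(z) = -36.92/71.93 = -0.5133

Re(z) = -2.3387, Im(z) = -0.5133


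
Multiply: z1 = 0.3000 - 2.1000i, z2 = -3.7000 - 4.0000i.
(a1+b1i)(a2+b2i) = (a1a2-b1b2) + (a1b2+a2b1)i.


Real = 0.3*(-3.7) - (-2.1)*(-4) = -1.11 - 8.4 = -9.51
Imag = 0.3*(-4) - (3.7)*(-2.1) = -1.2 + 7.77 = 6.57

-9.5100 + 6.5700i


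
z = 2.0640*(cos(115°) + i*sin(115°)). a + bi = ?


a = 2.0640*cos(115°) = 2.0640*(-0.42262) = -0.8723
b = 2.0640*sin(115°) = 2.0640*0.9063 = 1.8706

-0.8723 + 1.8706i


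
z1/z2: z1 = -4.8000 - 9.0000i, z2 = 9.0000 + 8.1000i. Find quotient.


Conjugate of z2 = 9.0000 - 8.1000i
Numerator: (-4.8000 - 9.0000i)(9.0000 - 8.1000i) = -116.1000 - 42.1200i
Denominator: 9^2 + 8.1^2 = 146.61
Result = (-116.1000 - 42.1200i)/146.61

-0.7919 - 0.2873i


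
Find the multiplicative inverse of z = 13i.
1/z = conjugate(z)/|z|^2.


|z|^2 = 0+169 = 169
1/z = (0 - 13i)/169

1/z = 0 - 0.0769i


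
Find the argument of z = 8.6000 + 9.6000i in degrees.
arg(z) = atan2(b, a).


Re = 8.6, Im = 9.6
arg = atan2(9.6, 8.6) = 48.1450 degrees

arg(z) = 48.1450 degrees


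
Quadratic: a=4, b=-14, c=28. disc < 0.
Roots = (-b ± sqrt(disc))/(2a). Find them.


disc = (-14)^2 - 4*4*28 = 196 - 448 = -252
sqrt(|disc|) = sqrt(252) = 15.8745
Real part = 14/(2*4) = 1.7500
Imag part = 15.8745/(2*4) = 1.9843

1.7500 ± 1.9843i


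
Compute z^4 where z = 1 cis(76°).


r^4 = 1^4 = 1
n*theta = 4*76° = 304° = 304° (mod 360)
a = 1*cos(304°) = 0.5592
b = 1*sin(304°) = -0.8290

1 cis(304°) = 0.5592 - 0.8290i


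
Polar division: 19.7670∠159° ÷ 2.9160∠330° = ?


r = 19.7670 / 2.9160 = 6.7788
theta = 159° - 330° = -171° = 189° (mod 360)

6.7788 cis(189°)


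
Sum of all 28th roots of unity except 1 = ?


With w = e^(2*pi*i/28), all 28 of the 28th roots of unity w^0 = 1, w, ..., w^(27) sum to 0: 1 + w + ... + w^(27) = (1 - w^28)/(1 - w) = 0 since w^28 = 1, w ≠ 1.
Removing the root 1: w + w^2 + ... + w^(27) = 0 - 1 = -1

Sum = -1


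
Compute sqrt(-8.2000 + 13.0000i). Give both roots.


|z| = sqrt(67.24+169) = 15.3701
sqrt((|z|+a)/2) = sqrt((15.3701+(-8.2))/2) = sqrt(3.5851) = 1.8934
sqrt((|z|-a)/2) = sqrt((15.3701-(-8.2))/2) = sqrt(11.7851) = 3.4329

±(1.8934 + 3.4329i) i.e. 1.8934 + 3.4329i and -1.8934 - 3.4329i


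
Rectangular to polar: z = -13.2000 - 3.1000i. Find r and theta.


r = sqrt(174.24+9.61) = sqrt(183.85) = 13.5591
theta = atan2(-3.1, -13.2) = -166.7837 degrees

r = 13.5591, theta = -166.7837 degrees


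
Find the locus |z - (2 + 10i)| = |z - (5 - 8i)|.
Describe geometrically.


Equal distances means the locus is the perpendicular bisector of z1 and z2.
Midpoint = ((2+5)/2, (10+(-8))/2) = (3.5000, 1.0000)

Perpendicular bisector through (3.5000, 1.0000)


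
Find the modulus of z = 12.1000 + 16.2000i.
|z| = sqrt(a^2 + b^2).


|z| = sqrt(12.1^2 + 16.2^2) = sqrt(146.41 + 262.44) = sqrt(408.85) = 20.2200

|z| = 20.2200


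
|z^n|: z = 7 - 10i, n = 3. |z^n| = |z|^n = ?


|z| = sqrt(49+100) = sqrt(149) = 12.2066
|z^3| = |z|^3 = (sqrt(149))^3 = 149*sqrt(149)

|z^3| = 149*sqrt(149) ≈ 1818.7768


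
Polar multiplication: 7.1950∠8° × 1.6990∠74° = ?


r = 7.1950 * 1.6990 = 12.2243
theta = 8° + 74° = 82° = 82° (mod 360)

12.2243 cis(82°)


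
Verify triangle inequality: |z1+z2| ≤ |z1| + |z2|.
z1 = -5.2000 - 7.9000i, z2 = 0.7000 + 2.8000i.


|z1| = sqrt((-5.2)^2 + (-7.9)^2) = sqrt(89.45) = 9.4578
|z2| = sqrt(0.7^2 + 2.8^2) = sqrt(8.33) = 2.8862
z1+z2 = -4.5000 - 5.1000i
|z1+z2| = sqrt(46.26) = 6.8015
|z1|+|z2| = 9.4578 + 2.8862 = 12.3440

|z1+z2| = 6.8015 ≤ |z1|+|z2| = 12.3440 (verified)


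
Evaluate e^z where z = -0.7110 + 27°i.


e^-0.7110 = 0.49115
cos(27°) = 0.891
sin(27°) = 0.454
Real = 0.49115*0.891 = 0.4376
Imag = 0.49115*0.454 = 0.2230

0.4376 + 0.2230i


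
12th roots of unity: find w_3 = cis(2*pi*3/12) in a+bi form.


Angle = 360*3/12 = 90°
a = cos(90°) = 0
b = sin(90°) = 1.0000

0 + 1.0000i


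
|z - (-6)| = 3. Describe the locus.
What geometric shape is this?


|z - z0| = r is a circle with center z0 and radius r.
Center = (-6, 0), radius = 3

Circle with center (-6, 0) and radius 3


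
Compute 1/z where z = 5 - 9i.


|z|^2 = 25+81 = 106
1/z = (5 + 9i)/106

1/z = 0.0472 + 0.0849i


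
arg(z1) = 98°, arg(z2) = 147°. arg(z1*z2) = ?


arg(z1*z2) = 98° + 147° = 245°
Normalized to (-180°, 180°]: -115°

-115°


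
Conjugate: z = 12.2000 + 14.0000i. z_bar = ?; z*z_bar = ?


z_bar = 12.2000 - 14.0000i
z*z_bar = 12.2^2 + 14^2 = 148.84 + 196 = 344.84

z_bar = 12.2000 - 14.0000i, z*z_bar = 344.84


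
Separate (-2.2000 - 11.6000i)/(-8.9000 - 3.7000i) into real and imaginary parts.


Multiply by conjugate: (-2.2000 - 11.6000i)(-8.9000 + 3.7000i) / ((-8.9)^2 + (-3.7)^2)
Numerator real = -2.2*(-8.9) - (11.6)*(-3.7) = 62.5
Numerator imag = -11.6*(-8.9) - (-2.2)*(-3.7) = 95.1
Denominator = 92.9
Re(z) = 62.5/92.9 = 0.6728
Im(z) = 95.1/92.9 = 1.0237

Re(z) = 0.6728, Im(z) = 1.0237


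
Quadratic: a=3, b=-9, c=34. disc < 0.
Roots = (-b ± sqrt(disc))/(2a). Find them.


disc = (-9)^2 - 4*3*34 = 81 - 408 = -327
sqrt(|disc|) = sqrt(327) = 18.0831
Real part = 9/(2*3) = 1.5000
Imag part = 18.0831/(2*3) = 3.0139

1.5000 ± 3.0139i


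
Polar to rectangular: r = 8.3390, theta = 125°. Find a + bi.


a = 8.3390*cos(125°) = 8.3390*(-0.57358) = -4.7831
b = 8.3390*sin(125°) = 8.3390*0.81915 = 6.8309

-4.7831 + 6.8309i


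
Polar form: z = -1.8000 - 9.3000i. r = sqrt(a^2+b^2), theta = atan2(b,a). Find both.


r = sqrt(3.24+86.49) = sqrt(89.73) = 9.4726
theta = atan2(-9.3, -1.8) = -100.9541 degrees

r = 9.4726, theta = -100.9541 degrees


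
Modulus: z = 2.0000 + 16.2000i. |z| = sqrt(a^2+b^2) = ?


|z| = sqrt(2^2 + 16.2^2) = sqrt(4 + 262.44) = sqrt(266.44) = 16.3230

|z| = 16.3230


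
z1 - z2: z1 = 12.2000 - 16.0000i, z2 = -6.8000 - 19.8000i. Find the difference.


Real: 12.2 + 6.8 = 19
Imag: -16 + 19.8 = 3.8

19.0000 + 3.8000i


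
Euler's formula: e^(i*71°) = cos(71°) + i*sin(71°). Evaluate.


cos(71°) = 0.3256
sin(71°) = 0.9455

e^(i*71°) = 0.3256 + 0.9455i


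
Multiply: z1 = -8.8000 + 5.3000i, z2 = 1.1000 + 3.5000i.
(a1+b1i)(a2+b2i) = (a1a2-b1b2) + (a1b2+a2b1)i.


Real = -8.8*1.1 - 5.3*3.5 = -9.68 - 18.55 = -28.23
Imag = -8.8*3.5 + 1.1*5.3 = -30.8 + 5.83 = -24.97

-28.2300 - 24.9700i


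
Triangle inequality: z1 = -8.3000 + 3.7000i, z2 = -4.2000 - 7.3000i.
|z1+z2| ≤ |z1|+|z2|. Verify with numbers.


|z1| = sqrt((-8.3)^2 + 3.7^2) = sqrt(82.58) = 9.0874
|z2| = sqrt((-4.2)^2 + (-7.3)^2) = sqrt(70.93) = 8.4220
z1+z2 = -12.5000 - 3.6000i
|z1+z2| = sqrt(169.21) = 13.0081
|z1|+|z2| = 9.0874 + 8.4220 = 17.5094

|z1+z2| = 13.0081 ≤ |z1|+|z2| = 17.5094 (verified)


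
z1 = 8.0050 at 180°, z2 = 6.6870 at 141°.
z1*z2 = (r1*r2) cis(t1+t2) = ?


r = 8.0050 * 6.6870 = 53.5294
theta = 180° + 141° = 321° = 321° (mod 360)

53.5294 cis(321°)


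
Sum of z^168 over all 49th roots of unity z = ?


The roots are w_k = w^k with w = e^(2*pi*i/49), and (w^k)^168 = (w^168)^k.
So S = 1 + u + u^2 + ... + u^(48) with u = w^168.
168 = 3*49 + 21, so 168 is not a multiple of 49: u = (w^49)^3 * w^21 = w^21 ≠ 1 (w is a primitive 49th root), while u^49 = (w^49)^168 = 1.
Geometric series: S = (1 - u^49)/(1 - u) = (1 - 1)/(1 - u) = 0

S = 0


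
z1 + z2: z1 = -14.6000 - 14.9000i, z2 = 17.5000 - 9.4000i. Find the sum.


Real: -14.6 + 17.5 = 2.9
Imag: -14.9 - 9.4 = -24.3

2.9000 - 24.3000i


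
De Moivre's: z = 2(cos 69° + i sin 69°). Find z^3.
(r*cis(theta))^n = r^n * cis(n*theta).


r^3 = 2^3 = 8
n*theta = 3*69° = 207° = 207° (mod 360)
a = 8*cos(207°) = -7.1281
b = 8*sin(207°) = -3.6319

8 cis(207°) = -7.1281 - 3.6319i


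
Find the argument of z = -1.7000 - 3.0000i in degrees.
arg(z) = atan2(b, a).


Re = -1.7, Im = -3
arg = atan2(-3, -1.7) = -119.5388 degrees

arg(z) = -119.5388 degrees


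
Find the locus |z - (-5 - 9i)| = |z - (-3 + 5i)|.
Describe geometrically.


Equal distances means the locus is the perpendicular bisector of z1 and z2.
Midpoint = ((-5+(-3))/2, (-9+5)/2) = (-4.0000, -2.0000)

Perpendicular bisector through (-4.0000, -2.0000)


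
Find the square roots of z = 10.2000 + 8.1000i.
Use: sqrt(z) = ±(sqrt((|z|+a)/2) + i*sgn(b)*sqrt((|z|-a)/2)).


|z| = sqrt(104.04+65.61) = 13.0250
sqrt((|z|+a)/2) = sqrt((13.0250+10.2)/2) = sqrt(11.6125) = 3.4077
sqrt((|z|-a)/2) = sqrt((13.0250-10.2)/2) = sqrt(1.4125) = 1.1885

±(3.4077 + 1.1885i) i.e. 3.4077 + 1.1885i and -3.4077 - 1.1885i


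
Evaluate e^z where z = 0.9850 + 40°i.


e^0.9850 = 2.6778
cos(40°) = 0.76604
sin(40°) = 0.6428
Real = 2.6778*0.76604 = 2.0513
Imag = 2.6778*0.6428 = 1.7213

2.0513 + 1.7213i


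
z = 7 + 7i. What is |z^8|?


|z| = sqrt(49+49) = sqrt(98) = 9.8995
|z^8| = |z|^8 = (sqrt(98))^8 = 98^4 = 92236816

|z^8| = 92236816


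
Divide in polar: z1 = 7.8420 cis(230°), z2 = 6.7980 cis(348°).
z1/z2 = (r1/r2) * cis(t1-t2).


r = 7.8420 / 6.7980 = 1.1536
theta = 230° - 348° = -118° = 242° (mod 360)

1.1536 cis(242°)


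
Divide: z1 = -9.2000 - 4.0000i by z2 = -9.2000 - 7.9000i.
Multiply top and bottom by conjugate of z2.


Conjugate of z2 = -9.2000 + 7.9000i
Numerator: (-9.2000 - 4.0000i)(-9.2000 + 7.9000i) = 116.2400 - 35.8800i
Denominator: (-9.2)^2 + (-7.9)^2 = 147.05
Result = (116.2400 - 35.8800i)/147.05

0.7905 - 0.2440i


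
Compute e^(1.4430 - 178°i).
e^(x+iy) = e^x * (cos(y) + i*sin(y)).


e^1.4430 = 4.2334
cos(-178°) = -0.99939
sin(-178°) = -0.0349
Real = 4.2334*(-0.99939) = -4.2308
Imag = 4.2334*(-0.0349) = -0.1477

-4.2308 - 0.1477i


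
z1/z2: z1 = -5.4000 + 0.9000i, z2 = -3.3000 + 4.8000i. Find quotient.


Conjugate of z2 = -3.3000 - 4.8000i
Numerator: (-5.4000 + 0.9000i)(-3.3000 - 4.8000i) = 22.1400 + 22.9500i
Denominator: (-3.3)^2 + 4.8^2 = 33.93
Result = (22.1400 + 22.9500i)/33.93

0.6525 + 0.6764i


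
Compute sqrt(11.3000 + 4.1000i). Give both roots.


|z| = sqrt(127.69+16.81) = 12.0208
sqrt((|z|+a)/2) = sqrt((12.0208+11.3)/2) = sqrt(11.6604) = 3.4147
sqrt((|z|-a)/2) = sqrt((12.0208-11.3)/2) = sqrt(0.3604) = 0.6003

±(3.4147 + 0.6003i) i.e. 3.4147 + 0.6003i and -3.4147 - 0.6003i


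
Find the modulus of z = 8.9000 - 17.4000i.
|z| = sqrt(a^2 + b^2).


|z| = sqrt(8.9^2 + (-17.4)^2) = sqrt(79.21 + 302.76) = sqrt(381.97) = 19.5441

|z| = 19.5441


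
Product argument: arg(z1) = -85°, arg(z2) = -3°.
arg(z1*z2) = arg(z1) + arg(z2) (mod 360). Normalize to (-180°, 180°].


arg(z1*z2) = -85° - 3° = -88°
Normalized to (-180°, 180°]: -88°

-88°


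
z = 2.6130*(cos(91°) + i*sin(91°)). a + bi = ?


a = 2.6130*cos(91°) = 2.6130*(-0.01745) = -0.0456
b = 2.6130*sin(91°) = 2.6130*0.99985 = 2.6126

-0.0456 + 2.6126i


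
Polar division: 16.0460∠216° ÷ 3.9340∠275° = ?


r = 16.0460 / 3.9340 = 4.0788
theta = 216° - 275° = -59° = 301° (mod 360)

4.0788 cis(301°)


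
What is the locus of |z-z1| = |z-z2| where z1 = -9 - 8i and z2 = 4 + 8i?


Equal distances means the locus is the perpendicular bisector of z1 and z2.
Midpoint = ((-9+4)/2, (-8+8)/2) = (-2.5000, 0)

Perpendicular bisector through (-2.5000, 0)


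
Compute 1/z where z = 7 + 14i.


|z|^2 = 49+196 = 245
1/z = (7 - 14i)/245

1/z = 0.0286 - 0.0571i


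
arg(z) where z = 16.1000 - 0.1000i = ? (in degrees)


Re = 16.1, Im = -0.1
arg = atan2(-0.1, 16.1) = -0.3559 degrees

arg(z) = -0.3559 degrees


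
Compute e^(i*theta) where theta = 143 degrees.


cos(143°) = -0.7986
sin(143°) = 0.6018

e^(i*143°) = -0.7986 + 0.6018i


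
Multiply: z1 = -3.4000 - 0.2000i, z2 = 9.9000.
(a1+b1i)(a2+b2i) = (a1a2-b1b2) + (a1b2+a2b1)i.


Real = -3.4*9.9 - (-0.2)*0 = -33.66 - 0 = -33.66
Imag = -3.4*0 + 9.9*(-0.2) = 0 - (1.98) = -1.98

-33.6600 - 1.9800i


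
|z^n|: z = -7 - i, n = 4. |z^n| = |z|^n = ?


|z| = sqrt(49+1) = sqrt(50) = 7.0711
|z^4| = |z|^4 = (sqrt(50))^4 = 50^2 = 2500

|z^4| = 2500


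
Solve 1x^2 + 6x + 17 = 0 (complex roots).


disc = 6^2 - 4*1*17 = 36 - 68 = -32
sqrt(|disc|) = sqrt(32) = 5.6569
Real part = -6/(2*1) = -3.0000
Imag part = 5.6569/(2*1) = 2.8284

-3.0000 ± 2.8284i


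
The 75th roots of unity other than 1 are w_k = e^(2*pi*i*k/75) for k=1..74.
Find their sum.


With w = e^(2*pi*i/75), all 75 of the 75th roots of unity w^0 = 1, w, ..., w^(74) sum to 0: 1 + w + ... + w^(74) = (1 - w^75)/(1 - w) = 0 since w^75 = 1, w ≠ 1.
Removing the root 1: w + w^2 + ... + w^(74) = 0 - 1 = -1

Sum = -1


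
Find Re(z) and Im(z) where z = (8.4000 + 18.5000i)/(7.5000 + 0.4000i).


Multiply by conjugate: (8.4000 + 18.5000i)(7.5000 - 0.4000i) / (7.5^2 + 0.4^2)
Numerator real = 8.4*7.5 + 18.5*0.4 = 70.4
Numerator imag = 18.5*7.5 - 8.4*0.4 = 135.39
Denominator = 56.41
Re(z) = 70.4/56.41 = 1.2480
Im(z) = 135.39/56.41 = 2.4001

Re(z) = 1.2480, Im(z) = 2.4001


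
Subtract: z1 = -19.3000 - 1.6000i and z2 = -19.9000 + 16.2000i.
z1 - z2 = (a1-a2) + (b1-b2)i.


Real: -19.3 + 19.9 = 0.6
Imag: -1.6 - 16.2 = -17.8

0.6000 - 17.8000i


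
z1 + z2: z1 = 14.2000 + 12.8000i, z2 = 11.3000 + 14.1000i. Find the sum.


Real: 14.2 + 11.3 = 25.5
Imag: 12.8 + 14.1 = 26.9

25.5000 + 26.9000i


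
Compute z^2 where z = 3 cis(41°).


r^2 = 3^2 = 9
n*theta = 2*41° = 82° = 82° (mod 360)
a = 9*cos(82°) = 1.2526
b = 9*sin(82°) = 8.9124

9 cis(82°) = 1.2526 + 8.9124i


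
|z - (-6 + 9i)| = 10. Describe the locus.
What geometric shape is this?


|z - z0| = r is a circle with center z0 and radius r.
Center = (-6, 9), radius = 10

Circle with center (-6, 9) and radius 10


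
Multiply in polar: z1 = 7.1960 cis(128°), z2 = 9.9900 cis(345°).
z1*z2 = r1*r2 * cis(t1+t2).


r = 7.1960 * 9.9900 = 71.8880
theta = 128° + 345° = 473° = 113° (mod 360)

71.8880 cis(113°)


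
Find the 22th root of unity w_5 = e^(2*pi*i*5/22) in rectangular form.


Angle = 360*5/22 = 81.8182°
a = cos(81.8182°) = 0.1423
b = sin(81.8182°) = 0.9898

0.1423 + 0.9898i


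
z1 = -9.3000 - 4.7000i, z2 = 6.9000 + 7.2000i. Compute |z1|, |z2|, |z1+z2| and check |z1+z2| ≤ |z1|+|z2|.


|z1| = sqrt((-9.3)^2 + (-4.7)^2) = sqrt(108.58) = 10.4202
|z2| = sqrt(6.9^2 + 7.2^2) = sqrt(99.45) = 9.9725
z1+z2 = -2.4000 + 2.5000i
|z1+z2| = sqrt(12.01) = 3.4655
|z1|+|z2| = 10.4202 + 9.9725 = 20.3927

|z1+z2| = 3.4655 ≤ |z1|+|z2| = 20.3927 (verified)


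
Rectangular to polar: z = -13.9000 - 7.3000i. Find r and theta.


r = sqrt(193.21+53.29) = sqrt(246.5) = 15.7003
theta = atan2(-7.3, -13.9) = -152.2924 degrees

r = 15.7003, theta = -152.2924 degrees


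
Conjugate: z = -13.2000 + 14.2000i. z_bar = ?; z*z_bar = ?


z_bar = -13.2000 - 14.2000i
z*z_bar = (-13.2)^2 + 14.2^2 = 174.24 + 201.64 = 375.88

z_bar = -13.2000 - 14.2000i, z*z_bar = 375.88


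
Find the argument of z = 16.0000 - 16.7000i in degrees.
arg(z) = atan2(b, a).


Re = 16, Im = -16.7
arg = atan2(-16.7, 16) = -46.2263 degrees

arg(z) = -46.2263 degrees


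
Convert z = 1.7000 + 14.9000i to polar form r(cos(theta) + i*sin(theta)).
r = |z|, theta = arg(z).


r = sqrt(2.89+222.01) = sqrt(224.9) = 14.9967
theta = atan2(14.9, 1.7) = 83.4910 degrees

r = 14.9967, theta = 83.4910 degrees


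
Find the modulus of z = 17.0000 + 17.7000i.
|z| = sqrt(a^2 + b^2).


|z| = sqrt(17^2 + 17.7^2) = sqrt(289 + 313.29) = sqrt(602.29) = 24.5416

|z| = 24.5416


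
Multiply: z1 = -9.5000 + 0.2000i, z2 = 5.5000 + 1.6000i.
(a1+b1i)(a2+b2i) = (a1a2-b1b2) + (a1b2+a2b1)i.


Real = -9.5*5.5 - 0.2*1.6 = -52.25 - 0.32 = -52.57
Imag = -9.5*1.6 + 5.5*0.2 = -15.2 + 1.1 = -14.1

-52.5700 - 14.1000i


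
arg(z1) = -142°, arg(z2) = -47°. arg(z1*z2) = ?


arg(z1*z2) = -142° - 47° = -189°
Normalized to (-180°, 180°]: 171°

171°


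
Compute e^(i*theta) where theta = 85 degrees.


cos(85°) = 0.0872
sin(85°) = 0.9962

e^(i*85°) = 0.0872 + 0.9962i


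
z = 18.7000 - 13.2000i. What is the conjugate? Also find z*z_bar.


z_bar = 18.7000 + 13.2000i
z*z_bar = 18.7^2 + (-13.2)^2 = 349.69 + 174.24 = 523.93

z_bar = 18.7000 + 13.2000i, z*z_bar = 523.93


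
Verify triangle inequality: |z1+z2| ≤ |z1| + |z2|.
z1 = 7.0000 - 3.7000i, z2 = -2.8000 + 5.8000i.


|z1| = sqrt(7^2 + (-3.7)^2) = sqrt(62.69) = 7.9177
|z2| = sqrt((-2.8)^2 + 5.8^2) = sqrt(41.48) = 6.4405
z1+z2 = 4.2000 + 2.1000i
|z1+z2| = sqrt(22.05) = 4.6957
|z1|+|z2| = 7.9177 + 6.4405 = 14.3582

|z1+z2| = 4.6957 ≤ |z1|+|z2| = 14.3582 (verified)


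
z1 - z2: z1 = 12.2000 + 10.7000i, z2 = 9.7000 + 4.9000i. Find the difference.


Real: 12.2 - 9.7 = 2.5
Imag: 10.7 - 4.9 = 5.8

2.5000 + 5.8000i


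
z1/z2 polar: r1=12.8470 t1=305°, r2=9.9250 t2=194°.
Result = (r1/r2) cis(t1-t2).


r = 12.8470 / 9.9250 = 1.2944
theta = 305° - 194° = 111° = 111° (mod 360)

1.2944 cis(111°)


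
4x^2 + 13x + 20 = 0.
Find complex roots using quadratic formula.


disc = 13^2 - 4*4*20 = 169 - 320 = -151
sqrt(|disc|) = sqrt(151) = 12.2882
Real part = -13/(2*4) = -1.6250
Imag part = 12.2882/(2*4) = 1.5360

-1.6250 ± 1.5360i


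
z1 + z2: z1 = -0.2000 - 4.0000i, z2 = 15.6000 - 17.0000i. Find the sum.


Real: -0.2 + 15.6 = 15.4
Imag: -4 - 17 = -21

15.4000 - 21.0000i


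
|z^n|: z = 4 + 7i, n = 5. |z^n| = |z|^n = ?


|z| = sqrt(16+49) = sqrt(65) = 8.0623
|z^5| = |z|^5 = (sqrt(65))^5 = 65^2 * sqrt(65) = 4225*sqrt(65)

|z^5| = 4225*sqrt(65) ≈ 34063.0390


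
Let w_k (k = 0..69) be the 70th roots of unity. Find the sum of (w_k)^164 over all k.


The roots are w_k = w^k with w = e^(2*pi*i/70), and (w^k)^164 = (w^164)^k.
So S = 1 + u + u^2 + ... + u^(69) with u = w^164.
164 = 2*70 + 24, so 164 is not a multiple of 70: u = (w^70)^2 * w^24 = w^24 ≠ 1 (w is a primitive 70th root), while u^70 = (w^70)^164 = 1.
Geometric series: S = (1 - u^70)/(1 - u) = (1 - 1)/(1 - u) = 0

S = 0


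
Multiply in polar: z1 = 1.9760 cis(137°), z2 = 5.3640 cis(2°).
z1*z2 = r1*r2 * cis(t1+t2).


r = 1.9760 * 5.3640 = 10.5993
theta = 137° + 2° = 139° = 139° (mod 360)

10.5993 cis(139°)


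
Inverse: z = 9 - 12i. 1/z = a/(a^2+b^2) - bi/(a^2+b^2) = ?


|z|^2 = 81+144 = 225
1/z = (9 + 12i)/225

1/z = 0.0400 + 0.0533i


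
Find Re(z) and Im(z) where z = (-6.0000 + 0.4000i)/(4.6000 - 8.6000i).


Multiply by conjugate: (-6.0000 + 0.4000i)(4.6000 + 8.6000i) / (4.6^2 + (-8.6)^2)
Numerator real = -6*4.6 + 0.4*(-8.6) = -31.04
Numerator imag = 0.4*4.6 - (-6)*(-8.6) = -49.76
Denominator = 95.12
Re(z) = -31.04/95.12 = -0.3263
Im(z) = -49.76/95.12 = -0.5231

Re(z) = -0.3263, Im(z) = -0.5231


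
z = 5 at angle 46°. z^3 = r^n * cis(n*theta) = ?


r^3 = 5^3 = 125
n*theta = 3*46° = 138° = 138° (mod 360)
a = 125*cos(138°) = -92.8931
b = 125*sin(138°) = 83.6413

125 cis(138°) = -92.8931 + 83.6413i


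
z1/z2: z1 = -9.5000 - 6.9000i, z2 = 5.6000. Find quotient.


Conjugate of z2 = 5.6000
Numerator: (-9.5000 - 6.9000i)(5.6000) = -53.2000 - 38.6400i
Denominator: 5.6^2 + 0^2 = 31.36
Result = (-53.2000 - 38.6400i)/31.36

-1.6964 - 1.2321i


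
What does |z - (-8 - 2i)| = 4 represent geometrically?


|z - z0| = r is a circle with center z0 and radius r.
Center = (-8, -2), radius = 4

Circle with center (-8, -2) and radius 4


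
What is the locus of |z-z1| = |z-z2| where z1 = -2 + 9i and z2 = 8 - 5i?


Equal distances means the locus is the perpendicular bisector of z1 and z2.
Midpoint = ((-2+8)/2, (9+(-5))/2) = (3.0000, 2.0000)

Perpendicular bisector through (3.0000, 2.0000)


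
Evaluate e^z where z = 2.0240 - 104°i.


e^2.0240 = 7.5685
cos(-104°) = -0.24192
sin(-104°) = -0.9703
Real = 7.5685*(-0.24192) = -1.8310
Imag = 7.5685*(-0.9703) = -7.3437

-1.8310 - 7.3437i


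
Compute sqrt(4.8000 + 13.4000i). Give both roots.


|z| = sqrt(23.04+179.56) = 14.2338
sqrt((|z|+a)/2) = sqrt((14.2338+4.8)/2) = sqrt(9.5169) = 3.0849
sqrt((|z|-a)/2) = sqrt((14.2338-4.8)/2) = sqrt(4.7169) = 2.1718

±(3.0849 + 2.1718i) i.e. 3.0849 + 2.1718i and -3.0849 - 2.1718i


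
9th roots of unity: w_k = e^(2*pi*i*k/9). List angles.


The 9th roots of unity are cis(360k/9°) for k=0..8
Angle step = 360/9 = 40°
Primitive root: cis(40°)
Primitive root = 0.7660 + 0.6428i

9 roots at angles: 0°, 40°, 80°, 120°, 160°, 200°, 240°, 280°, 320°


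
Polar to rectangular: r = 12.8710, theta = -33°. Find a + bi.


a = 12.8710*cos(-33°) = 12.8710*0.83867 = 10.7945
b = 12.8710*sin(-33°) = 12.8710*(-0.544639) = -7.0100

10.7945 - 7.0100i


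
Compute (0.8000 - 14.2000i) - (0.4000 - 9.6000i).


Real: 0.8 - 0.4 = 0.4
Imag: -14.2 + 9.6 = -4.6

0.4000 - 4.6000i


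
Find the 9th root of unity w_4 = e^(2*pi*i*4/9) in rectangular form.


Angle = 360*4/9 = 160°
a = cos(160°) = -0.9397
b = sin(160°) = 0.3420

-0.9397 + 0.3420i


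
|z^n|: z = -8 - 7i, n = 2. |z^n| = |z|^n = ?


|z| = sqrt(64+49) = sqrt(113) = 10.6301
|z^2| = |z|^2 = (sqrt(113))^2 = 113

|z^2| = 113


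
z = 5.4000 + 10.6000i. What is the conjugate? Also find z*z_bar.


z_bar = 5.4000 - 10.6000i
z*z_bar = 5.4^2 + 10.6^2 = 29.16 + 112.36 = 141.52

z_bar = 5.4000 - 10.6000i, z*z_bar = 141.52


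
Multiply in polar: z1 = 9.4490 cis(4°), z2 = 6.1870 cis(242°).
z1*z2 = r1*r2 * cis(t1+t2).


r = 9.4490 * 6.1870 = 58.4610
theta = 4° + 242° = 246° = 246° (mod 360)

58.4610 cis(246°)


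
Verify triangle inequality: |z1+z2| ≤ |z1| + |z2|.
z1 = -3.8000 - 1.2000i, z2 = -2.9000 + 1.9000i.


|z1| = sqrt((-3.8)^2 + (-1.2)^2) = sqrt(15.88) = 3.9850
|z2| = sqrt((-2.9)^2 + 1.9^2) = sqrt(12.02) = 3.4670
z1+z2 = -6.7000 + 0.7000i
|z1+z2| = sqrt(45.38) = 6.7365
|z1|+|z2| = 3.9850 + 3.4670 = 7.4520

|z1+z2| = 6.7365 ≤ |z1|+|z2| = 7.4520 (verified)


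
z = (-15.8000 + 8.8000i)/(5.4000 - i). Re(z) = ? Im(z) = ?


Multiply by conjugate: (-15.8000 + 8.8000i)(5.4000 + i) / (5.4^2 + (-1)^2)
Numerator real = -15.8*5.4 + 8.8*(-1) = -94.12
Numerator imag = 8.8*5.4 - (-15.8)*(-1) = 31.72
Denominator = 30.16
Re(z) = -94.12/30.16 = -3.1207
Im(z) = 31.72/30.16 = 1.0517

Re(z) = -3.1207, Im(z) = 1.0517


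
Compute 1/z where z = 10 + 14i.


|z|^2 = 100+196 = 296
1/z = (10 - 14i)/296

1/z = 0.0338 - 0.0473i


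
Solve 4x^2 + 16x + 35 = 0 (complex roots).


disc = 16^2 - 4*4*35 = 256 - 560 = -304
sqrt(|disc|) = sqrt(304) = 17.4356
Real part = -16/(2*4) = -2.0000
Imag part = 17.4356/(2*4) = 2.1794

-2.0000 ± 2.1794i


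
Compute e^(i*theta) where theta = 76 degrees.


cos(76°) = 0.2419
sin(76°) = 0.9703

e^(i*76°) = 0.2419 + 0.9703i


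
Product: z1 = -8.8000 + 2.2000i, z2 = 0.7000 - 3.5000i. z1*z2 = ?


Real = -8.8*0.7 - 2.2*(-3.5) = -6.16 - (-7.7) = 1.54
Imag = -8.8*(-3.5) + 0.7*2.2 = 30.8 + 1.54 = 32.34

1.5400 + 32.3400i


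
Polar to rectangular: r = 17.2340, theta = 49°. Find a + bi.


a = 17.2340*cos(49°) = 17.2340*0.65606 = 11.3065
b = 17.2340*sin(49°) = 17.2340*0.75471 = 13.0067

11.3065 + 13.0067i


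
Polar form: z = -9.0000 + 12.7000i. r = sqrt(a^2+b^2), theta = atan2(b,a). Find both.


r = sqrt(81+161.29) = sqrt(242.29) = 15.5657
theta = atan2(12.7, -9) = 125.3237 degrees

r = 15.5657, theta = 125.3237 degrees


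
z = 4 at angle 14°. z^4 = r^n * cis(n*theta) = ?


r^4 = 4^4 = 256
n*theta = 4*14° = 56° = 56° (mod 360)
a = 256*cos(56°) = 143.1534
b = 256*sin(56°) = 212.2336

256 cis(56°) = 143.1534 + 212.2336i


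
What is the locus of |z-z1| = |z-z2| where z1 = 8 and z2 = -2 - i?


Equal distances means the locus is the perpendicular bisector of z1 and z2.
Midpoint = ((8+(-2))/2, (0+(-1))/2) = (3.0000, -0.5000)

Perpendicular bisector through (3.0000, -0.5000)


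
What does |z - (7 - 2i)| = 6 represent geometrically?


|z - z0| = r is a circle with center z0 and radius r.
Center = (7, -2), radius = 6

Circle with center (7, -2) and radius 6


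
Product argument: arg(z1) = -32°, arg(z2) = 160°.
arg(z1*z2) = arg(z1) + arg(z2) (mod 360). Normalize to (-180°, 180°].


arg(z1*z2) = -32° + 160° = 128°
Normalized to (-180°, 180°]: 128°

128°


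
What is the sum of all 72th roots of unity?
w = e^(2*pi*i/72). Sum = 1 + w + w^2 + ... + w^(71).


The sum of all 72th roots of unity is 0.
Geometric series: (1 - w^72)/(1 - w) = (1-1)/(1-w) = 0 since w^72 = 1, w ≠ 1.
Alternatively: coefficient of z^71 in z^72 - 1 is 0.

0


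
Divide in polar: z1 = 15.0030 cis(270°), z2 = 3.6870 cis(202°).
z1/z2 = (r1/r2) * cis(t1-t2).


r = 15.0030 / 3.6870 = 4.0692
theta = 270° - 202° = 68° = 68° (mod 360)

4.0692 cis(68°)


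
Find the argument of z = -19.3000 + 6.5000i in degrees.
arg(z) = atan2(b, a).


Re = -19.3, Im = 6.5
arg = atan2(6.5, -19.3) = 161.3871 degrees

arg(z) = 161.3871 degrees


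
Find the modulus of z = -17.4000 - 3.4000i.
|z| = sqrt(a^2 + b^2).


|z| = sqrt((-17.4)^2 + (-3.4)^2) = sqrt(302.76 + 11.56) = sqrt(314.32) = 17.7291

|z| = 17.7291


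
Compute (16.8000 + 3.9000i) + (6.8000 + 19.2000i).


Real: 16.8 + 6.8 = 23.6
Imag: 3.9 + 19.2 = 23.1

23.6000 + 23.1000i


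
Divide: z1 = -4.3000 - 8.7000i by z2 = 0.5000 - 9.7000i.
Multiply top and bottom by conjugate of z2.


Conjugate of z2 = 0.5000 + 9.7000i
Numerator: (-4.3000 - 8.7000i)(0.5000 + 9.7000i) = 82.2400 - 46.0600i
Denominator: 0.5^2 + (-9.7)^2 = 94.34
Result = (82.2400 - 46.0600i)/94.34

0.8717 - 0.4882i
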